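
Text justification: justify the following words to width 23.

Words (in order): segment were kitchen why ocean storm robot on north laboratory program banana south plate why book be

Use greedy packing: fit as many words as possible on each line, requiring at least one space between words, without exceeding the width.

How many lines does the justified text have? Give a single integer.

Answer: 5

Derivation:
Line 1: ['segment', 'were', 'kitchen'] (min_width=20, slack=3)
Line 2: ['why', 'ocean', 'storm', 'robot'] (min_width=21, slack=2)
Line 3: ['on', 'north', 'laboratory'] (min_width=19, slack=4)
Line 4: ['program', 'banana', 'south'] (min_width=20, slack=3)
Line 5: ['plate', 'why', 'book', 'be'] (min_width=17, slack=6)
Total lines: 5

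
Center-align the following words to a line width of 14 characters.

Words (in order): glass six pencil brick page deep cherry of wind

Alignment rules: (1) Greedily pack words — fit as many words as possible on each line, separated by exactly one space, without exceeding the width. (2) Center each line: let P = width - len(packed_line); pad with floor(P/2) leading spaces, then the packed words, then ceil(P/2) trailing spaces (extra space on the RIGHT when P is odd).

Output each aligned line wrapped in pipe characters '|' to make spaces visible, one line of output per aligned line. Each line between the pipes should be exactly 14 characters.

Answer: |  glass six   |
| pencil brick |
|  page deep   |
|cherry of wind|

Derivation:
Line 1: ['glass', 'six'] (min_width=9, slack=5)
Line 2: ['pencil', 'brick'] (min_width=12, slack=2)
Line 3: ['page', 'deep'] (min_width=9, slack=5)
Line 4: ['cherry', 'of', 'wind'] (min_width=14, slack=0)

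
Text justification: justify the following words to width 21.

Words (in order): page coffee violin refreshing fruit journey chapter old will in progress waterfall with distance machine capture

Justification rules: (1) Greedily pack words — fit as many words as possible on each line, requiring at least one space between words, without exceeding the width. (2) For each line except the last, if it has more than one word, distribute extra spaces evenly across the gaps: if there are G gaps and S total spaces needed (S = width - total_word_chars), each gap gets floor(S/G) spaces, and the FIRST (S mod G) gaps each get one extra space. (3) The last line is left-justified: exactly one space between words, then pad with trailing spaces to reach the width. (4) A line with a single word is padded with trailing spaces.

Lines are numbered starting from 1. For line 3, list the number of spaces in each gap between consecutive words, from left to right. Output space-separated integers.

Answer: 2 2

Derivation:
Line 1: ['page', 'coffee', 'violin'] (min_width=18, slack=3)
Line 2: ['refreshing', 'fruit'] (min_width=16, slack=5)
Line 3: ['journey', 'chapter', 'old'] (min_width=19, slack=2)
Line 4: ['will', 'in', 'progress'] (min_width=16, slack=5)
Line 5: ['waterfall', 'with'] (min_width=14, slack=7)
Line 6: ['distance', 'machine'] (min_width=16, slack=5)
Line 7: ['capture'] (min_width=7, slack=14)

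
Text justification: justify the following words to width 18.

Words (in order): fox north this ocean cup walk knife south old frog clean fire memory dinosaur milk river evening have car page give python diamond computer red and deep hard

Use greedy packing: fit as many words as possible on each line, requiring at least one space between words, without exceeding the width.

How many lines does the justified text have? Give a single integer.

Line 1: ['fox', 'north', 'this'] (min_width=14, slack=4)
Line 2: ['ocean', 'cup', 'walk'] (min_width=14, slack=4)
Line 3: ['knife', 'south', 'old'] (min_width=15, slack=3)
Line 4: ['frog', 'clean', 'fire'] (min_width=15, slack=3)
Line 5: ['memory', 'dinosaur'] (min_width=15, slack=3)
Line 6: ['milk', 'river', 'evening'] (min_width=18, slack=0)
Line 7: ['have', 'car', 'page', 'give'] (min_width=18, slack=0)
Line 8: ['python', 'diamond'] (min_width=14, slack=4)
Line 9: ['computer', 'red', 'and'] (min_width=16, slack=2)
Line 10: ['deep', 'hard'] (min_width=9, slack=9)
Total lines: 10

Answer: 10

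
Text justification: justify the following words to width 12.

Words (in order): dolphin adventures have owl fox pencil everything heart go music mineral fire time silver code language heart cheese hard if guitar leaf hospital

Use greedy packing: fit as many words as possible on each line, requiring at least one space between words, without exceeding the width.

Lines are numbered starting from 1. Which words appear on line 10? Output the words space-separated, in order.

Answer: code

Derivation:
Line 1: ['dolphin'] (min_width=7, slack=5)
Line 2: ['adventures'] (min_width=10, slack=2)
Line 3: ['have', 'owl', 'fox'] (min_width=12, slack=0)
Line 4: ['pencil'] (min_width=6, slack=6)
Line 5: ['everything'] (min_width=10, slack=2)
Line 6: ['heart', 'go'] (min_width=8, slack=4)
Line 7: ['music'] (min_width=5, slack=7)
Line 8: ['mineral', 'fire'] (min_width=12, slack=0)
Line 9: ['time', 'silver'] (min_width=11, slack=1)
Line 10: ['code'] (min_width=4, slack=8)
Line 11: ['language'] (min_width=8, slack=4)
Line 12: ['heart', 'cheese'] (min_width=12, slack=0)
Line 13: ['hard', 'if'] (min_width=7, slack=5)
Line 14: ['guitar', 'leaf'] (min_width=11, slack=1)
Line 15: ['hospital'] (min_width=8, slack=4)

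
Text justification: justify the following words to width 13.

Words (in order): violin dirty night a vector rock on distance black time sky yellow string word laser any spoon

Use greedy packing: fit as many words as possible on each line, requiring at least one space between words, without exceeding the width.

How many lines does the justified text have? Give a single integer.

Answer: 9

Derivation:
Line 1: ['violin', 'dirty'] (min_width=12, slack=1)
Line 2: ['night', 'a'] (min_width=7, slack=6)
Line 3: ['vector', 'rock'] (min_width=11, slack=2)
Line 4: ['on', 'distance'] (min_width=11, slack=2)
Line 5: ['black', 'time'] (min_width=10, slack=3)
Line 6: ['sky', 'yellow'] (min_width=10, slack=3)
Line 7: ['string', 'word'] (min_width=11, slack=2)
Line 8: ['laser', 'any'] (min_width=9, slack=4)
Line 9: ['spoon'] (min_width=5, slack=8)
Total lines: 9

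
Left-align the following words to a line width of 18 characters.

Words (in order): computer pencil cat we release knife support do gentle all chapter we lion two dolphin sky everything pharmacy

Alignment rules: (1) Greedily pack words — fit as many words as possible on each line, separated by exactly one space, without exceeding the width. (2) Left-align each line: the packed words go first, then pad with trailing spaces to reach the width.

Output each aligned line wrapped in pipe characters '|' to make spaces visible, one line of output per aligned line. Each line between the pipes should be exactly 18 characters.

Answer: |computer pencil   |
|cat we release    |
|knife support do  |
|gentle all chapter|
|we lion two       |
|dolphin sky       |
|everything        |
|pharmacy          |

Derivation:
Line 1: ['computer', 'pencil'] (min_width=15, slack=3)
Line 2: ['cat', 'we', 'release'] (min_width=14, slack=4)
Line 3: ['knife', 'support', 'do'] (min_width=16, slack=2)
Line 4: ['gentle', 'all', 'chapter'] (min_width=18, slack=0)
Line 5: ['we', 'lion', 'two'] (min_width=11, slack=7)
Line 6: ['dolphin', 'sky'] (min_width=11, slack=7)
Line 7: ['everything'] (min_width=10, slack=8)
Line 8: ['pharmacy'] (min_width=8, slack=10)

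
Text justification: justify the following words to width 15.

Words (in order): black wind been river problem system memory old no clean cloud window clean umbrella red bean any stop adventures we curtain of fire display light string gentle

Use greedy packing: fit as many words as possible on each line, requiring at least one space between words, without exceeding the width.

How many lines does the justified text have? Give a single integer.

Answer: 12

Derivation:
Line 1: ['black', 'wind', 'been'] (min_width=15, slack=0)
Line 2: ['river', 'problem'] (min_width=13, slack=2)
Line 3: ['system', 'memory'] (min_width=13, slack=2)
Line 4: ['old', 'no', 'clean'] (min_width=12, slack=3)
Line 5: ['cloud', 'window'] (min_width=12, slack=3)
Line 6: ['clean', 'umbrella'] (min_width=14, slack=1)
Line 7: ['red', 'bean', 'any'] (min_width=12, slack=3)
Line 8: ['stop', 'adventures'] (min_width=15, slack=0)
Line 9: ['we', 'curtain', 'of'] (min_width=13, slack=2)
Line 10: ['fire', 'display'] (min_width=12, slack=3)
Line 11: ['light', 'string'] (min_width=12, slack=3)
Line 12: ['gentle'] (min_width=6, slack=9)
Total lines: 12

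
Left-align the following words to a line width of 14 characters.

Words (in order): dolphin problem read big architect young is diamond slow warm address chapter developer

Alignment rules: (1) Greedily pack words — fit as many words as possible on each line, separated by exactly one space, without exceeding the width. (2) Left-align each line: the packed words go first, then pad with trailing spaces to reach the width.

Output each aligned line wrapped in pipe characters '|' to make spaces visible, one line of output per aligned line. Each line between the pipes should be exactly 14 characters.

Answer: |dolphin       |
|problem read  |
|big architect |
|young is      |
|diamond slow  |
|warm address  |
|chapter       |
|developer     |

Derivation:
Line 1: ['dolphin'] (min_width=7, slack=7)
Line 2: ['problem', 'read'] (min_width=12, slack=2)
Line 3: ['big', 'architect'] (min_width=13, slack=1)
Line 4: ['young', 'is'] (min_width=8, slack=6)
Line 5: ['diamond', 'slow'] (min_width=12, slack=2)
Line 6: ['warm', 'address'] (min_width=12, slack=2)
Line 7: ['chapter'] (min_width=7, slack=7)
Line 8: ['developer'] (min_width=9, slack=5)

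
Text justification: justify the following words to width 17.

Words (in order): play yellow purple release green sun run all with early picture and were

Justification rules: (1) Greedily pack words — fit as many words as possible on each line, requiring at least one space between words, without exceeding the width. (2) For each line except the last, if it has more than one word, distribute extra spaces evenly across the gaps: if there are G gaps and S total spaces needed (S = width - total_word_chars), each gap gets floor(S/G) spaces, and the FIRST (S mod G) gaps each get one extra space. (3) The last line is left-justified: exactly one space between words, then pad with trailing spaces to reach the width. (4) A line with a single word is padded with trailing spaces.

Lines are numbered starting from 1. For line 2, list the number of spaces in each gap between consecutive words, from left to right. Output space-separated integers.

Line 1: ['play', 'yellow'] (min_width=11, slack=6)
Line 2: ['purple', 'release'] (min_width=14, slack=3)
Line 3: ['green', 'sun', 'run', 'all'] (min_width=17, slack=0)
Line 4: ['with', 'early'] (min_width=10, slack=7)
Line 5: ['picture', 'and', 'were'] (min_width=16, slack=1)

Answer: 4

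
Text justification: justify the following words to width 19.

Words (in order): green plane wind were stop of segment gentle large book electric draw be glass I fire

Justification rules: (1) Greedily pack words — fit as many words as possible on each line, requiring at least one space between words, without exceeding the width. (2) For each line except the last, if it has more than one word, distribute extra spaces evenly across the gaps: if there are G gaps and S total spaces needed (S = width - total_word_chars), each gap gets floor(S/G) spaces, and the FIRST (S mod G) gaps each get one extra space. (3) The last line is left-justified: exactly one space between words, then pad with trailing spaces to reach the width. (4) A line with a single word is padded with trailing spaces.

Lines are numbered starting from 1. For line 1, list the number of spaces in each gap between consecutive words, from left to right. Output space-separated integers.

Line 1: ['green', 'plane', 'wind'] (min_width=16, slack=3)
Line 2: ['were', 'stop', 'of'] (min_width=12, slack=7)
Line 3: ['segment', 'gentle'] (min_width=14, slack=5)
Line 4: ['large', 'book', 'electric'] (min_width=19, slack=0)
Line 5: ['draw', 'be', 'glass', 'I'] (min_width=15, slack=4)
Line 6: ['fire'] (min_width=4, slack=15)

Answer: 3 2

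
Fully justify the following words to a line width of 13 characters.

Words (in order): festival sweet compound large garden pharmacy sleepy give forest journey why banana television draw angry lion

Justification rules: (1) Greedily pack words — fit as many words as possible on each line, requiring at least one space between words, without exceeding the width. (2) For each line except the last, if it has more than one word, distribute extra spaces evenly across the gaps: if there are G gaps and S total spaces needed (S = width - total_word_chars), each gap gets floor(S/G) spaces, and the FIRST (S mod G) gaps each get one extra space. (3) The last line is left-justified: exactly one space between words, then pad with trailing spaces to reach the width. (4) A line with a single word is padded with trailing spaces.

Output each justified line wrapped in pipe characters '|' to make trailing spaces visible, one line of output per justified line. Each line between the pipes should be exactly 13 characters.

Line 1: ['festival'] (min_width=8, slack=5)
Line 2: ['sweet'] (min_width=5, slack=8)
Line 3: ['compound'] (min_width=8, slack=5)
Line 4: ['large', 'garden'] (min_width=12, slack=1)
Line 5: ['pharmacy'] (min_width=8, slack=5)
Line 6: ['sleepy', 'give'] (min_width=11, slack=2)
Line 7: ['forest'] (min_width=6, slack=7)
Line 8: ['journey', 'why'] (min_width=11, slack=2)
Line 9: ['banana'] (min_width=6, slack=7)
Line 10: ['television'] (min_width=10, slack=3)
Line 11: ['draw', 'angry'] (min_width=10, slack=3)
Line 12: ['lion'] (min_width=4, slack=9)

Answer: |festival     |
|sweet        |
|compound     |
|large  garden|
|pharmacy     |
|sleepy   give|
|forest       |
|journey   why|
|banana       |
|television   |
|draw    angry|
|lion         |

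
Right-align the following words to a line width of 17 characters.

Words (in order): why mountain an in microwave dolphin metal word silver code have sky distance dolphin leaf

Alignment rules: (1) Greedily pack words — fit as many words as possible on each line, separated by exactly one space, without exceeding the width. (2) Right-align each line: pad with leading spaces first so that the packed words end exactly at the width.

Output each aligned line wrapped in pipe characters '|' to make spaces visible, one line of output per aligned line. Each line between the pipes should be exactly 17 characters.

Answer: |  why mountain an|
|     in microwave|
|    dolphin metal|
| word silver code|
|have sky distance|
|     dolphin leaf|

Derivation:
Line 1: ['why', 'mountain', 'an'] (min_width=15, slack=2)
Line 2: ['in', 'microwave'] (min_width=12, slack=5)
Line 3: ['dolphin', 'metal'] (min_width=13, slack=4)
Line 4: ['word', 'silver', 'code'] (min_width=16, slack=1)
Line 5: ['have', 'sky', 'distance'] (min_width=17, slack=0)
Line 6: ['dolphin', 'leaf'] (min_width=12, slack=5)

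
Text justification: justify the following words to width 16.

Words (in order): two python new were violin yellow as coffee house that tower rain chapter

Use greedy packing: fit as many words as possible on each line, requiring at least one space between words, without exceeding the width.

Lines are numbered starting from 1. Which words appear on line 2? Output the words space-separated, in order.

Line 1: ['two', 'python', 'new'] (min_width=14, slack=2)
Line 2: ['were', 'violin'] (min_width=11, slack=5)
Line 3: ['yellow', 'as', 'coffee'] (min_width=16, slack=0)
Line 4: ['house', 'that', 'tower'] (min_width=16, slack=0)
Line 5: ['rain', 'chapter'] (min_width=12, slack=4)

Answer: were violin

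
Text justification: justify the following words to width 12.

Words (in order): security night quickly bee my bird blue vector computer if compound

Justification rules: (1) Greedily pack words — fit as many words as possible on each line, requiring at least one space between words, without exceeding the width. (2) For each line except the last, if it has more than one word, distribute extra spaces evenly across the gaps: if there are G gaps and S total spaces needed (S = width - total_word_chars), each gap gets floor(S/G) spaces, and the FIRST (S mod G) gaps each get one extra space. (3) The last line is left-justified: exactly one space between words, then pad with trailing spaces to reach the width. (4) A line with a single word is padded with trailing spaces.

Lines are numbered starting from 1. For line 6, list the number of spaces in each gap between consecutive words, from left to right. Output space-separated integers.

Line 1: ['security'] (min_width=8, slack=4)
Line 2: ['night'] (min_width=5, slack=7)
Line 3: ['quickly', 'bee'] (min_width=11, slack=1)
Line 4: ['my', 'bird', 'blue'] (min_width=12, slack=0)
Line 5: ['vector'] (min_width=6, slack=6)
Line 6: ['computer', 'if'] (min_width=11, slack=1)
Line 7: ['compound'] (min_width=8, slack=4)

Answer: 2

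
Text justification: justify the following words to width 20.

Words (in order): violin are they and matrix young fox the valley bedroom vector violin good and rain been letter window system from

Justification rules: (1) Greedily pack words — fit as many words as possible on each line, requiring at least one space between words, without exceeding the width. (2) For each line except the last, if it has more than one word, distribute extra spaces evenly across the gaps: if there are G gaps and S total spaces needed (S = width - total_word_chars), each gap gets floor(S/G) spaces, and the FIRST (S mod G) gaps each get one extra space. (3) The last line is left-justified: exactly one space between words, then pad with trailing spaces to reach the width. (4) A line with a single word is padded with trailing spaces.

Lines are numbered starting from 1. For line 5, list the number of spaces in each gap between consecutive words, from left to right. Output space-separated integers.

Line 1: ['violin', 'are', 'they', 'and'] (min_width=19, slack=1)
Line 2: ['matrix', 'young', 'fox', 'the'] (min_width=20, slack=0)
Line 3: ['valley', 'bedroom'] (min_width=14, slack=6)
Line 4: ['vector', 'violin', 'good'] (min_width=18, slack=2)
Line 5: ['and', 'rain', 'been', 'letter'] (min_width=20, slack=0)
Line 6: ['window', 'system', 'from'] (min_width=18, slack=2)

Answer: 1 1 1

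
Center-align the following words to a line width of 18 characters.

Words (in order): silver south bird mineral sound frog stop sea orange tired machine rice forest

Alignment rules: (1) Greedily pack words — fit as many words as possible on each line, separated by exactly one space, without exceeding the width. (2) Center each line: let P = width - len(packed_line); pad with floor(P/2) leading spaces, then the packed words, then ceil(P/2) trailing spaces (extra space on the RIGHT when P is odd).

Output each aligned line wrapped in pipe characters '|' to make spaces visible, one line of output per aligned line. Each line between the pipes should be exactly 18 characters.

Answer: |silver south bird |
|mineral sound frog|
| stop sea orange  |
|tired machine rice|
|      forest      |

Derivation:
Line 1: ['silver', 'south', 'bird'] (min_width=17, slack=1)
Line 2: ['mineral', 'sound', 'frog'] (min_width=18, slack=0)
Line 3: ['stop', 'sea', 'orange'] (min_width=15, slack=3)
Line 4: ['tired', 'machine', 'rice'] (min_width=18, slack=0)
Line 5: ['forest'] (min_width=6, slack=12)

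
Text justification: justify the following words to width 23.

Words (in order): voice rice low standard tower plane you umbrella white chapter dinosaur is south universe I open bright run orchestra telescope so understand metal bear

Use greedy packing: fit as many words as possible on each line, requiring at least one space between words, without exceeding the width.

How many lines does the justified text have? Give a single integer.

Line 1: ['voice', 'rice', 'low', 'standard'] (min_width=23, slack=0)
Line 2: ['tower', 'plane', 'you'] (min_width=15, slack=8)
Line 3: ['umbrella', 'white', 'chapter'] (min_width=22, slack=1)
Line 4: ['dinosaur', 'is', 'south'] (min_width=17, slack=6)
Line 5: ['universe', 'I', 'open', 'bright'] (min_width=22, slack=1)
Line 6: ['run', 'orchestra', 'telescope'] (min_width=23, slack=0)
Line 7: ['so', 'understand', 'metal'] (min_width=19, slack=4)
Line 8: ['bear'] (min_width=4, slack=19)
Total lines: 8

Answer: 8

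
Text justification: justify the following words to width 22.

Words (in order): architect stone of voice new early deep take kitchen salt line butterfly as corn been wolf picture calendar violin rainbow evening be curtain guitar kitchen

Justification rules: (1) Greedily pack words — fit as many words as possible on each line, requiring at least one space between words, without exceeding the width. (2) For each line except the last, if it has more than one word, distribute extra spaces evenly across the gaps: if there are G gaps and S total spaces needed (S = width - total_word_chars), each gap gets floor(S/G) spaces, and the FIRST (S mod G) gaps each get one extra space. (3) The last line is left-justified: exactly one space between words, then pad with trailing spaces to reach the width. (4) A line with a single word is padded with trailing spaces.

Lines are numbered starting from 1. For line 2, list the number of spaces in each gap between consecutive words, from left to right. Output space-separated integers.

Line 1: ['architect', 'stone', 'of'] (min_width=18, slack=4)
Line 2: ['voice', 'new', 'early', 'deep'] (min_width=20, slack=2)
Line 3: ['take', 'kitchen', 'salt', 'line'] (min_width=22, slack=0)
Line 4: ['butterfly', 'as', 'corn', 'been'] (min_width=22, slack=0)
Line 5: ['wolf', 'picture', 'calendar'] (min_width=21, slack=1)
Line 6: ['violin', 'rainbow', 'evening'] (min_width=22, slack=0)
Line 7: ['be', 'curtain', 'guitar'] (min_width=17, slack=5)
Line 8: ['kitchen'] (min_width=7, slack=15)

Answer: 2 2 1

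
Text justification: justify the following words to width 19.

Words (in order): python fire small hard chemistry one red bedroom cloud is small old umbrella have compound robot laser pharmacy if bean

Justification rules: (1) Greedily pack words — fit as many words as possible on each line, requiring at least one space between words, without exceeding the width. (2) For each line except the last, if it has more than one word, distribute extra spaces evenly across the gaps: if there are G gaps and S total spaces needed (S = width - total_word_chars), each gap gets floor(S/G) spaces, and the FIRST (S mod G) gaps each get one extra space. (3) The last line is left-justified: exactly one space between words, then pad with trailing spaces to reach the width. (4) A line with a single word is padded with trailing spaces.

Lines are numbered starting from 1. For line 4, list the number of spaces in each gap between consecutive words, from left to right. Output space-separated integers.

Line 1: ['python', 'fire', 'small'] (min_width=17, slack=2)
Line 2: ['hard', 'chemistry', 'one'] (min_width=18, slack=1)
Line 3: ['red', 'bedroom', 'cloud'] (min_width=17, slack=2)
Line 4: ['is', 'small', 'old'] (min_width=12, slack=7)
Line 5: ['umbrella', 'have'] (min_width=13, slack=6)
Line 6: ['compound', 'robot'] (min_width=14, slack=5)
Line 7: ['laser', 'pharmacy', 'if'] (min_width=17, slack=2)
Line 8: ['bean'] (min_width=4, slack=15)

Answer: 5 4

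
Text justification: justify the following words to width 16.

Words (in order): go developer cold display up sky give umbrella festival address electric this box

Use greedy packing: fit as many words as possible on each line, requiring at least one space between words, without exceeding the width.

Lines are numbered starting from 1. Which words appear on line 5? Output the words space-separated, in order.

Line 1: ['go', 'developer'] (min_width=12, slack=4)
Line 2: ['cold', 'display', 'up'] (min_width=15, slack=1)
Line 3: ['sky', 'give'] (min_width=8, slack=8)
Line 4: ['umbrella'] (min_width=8, slack=8)
Line 5: ['festival', 'address'] (min_width=16, slack=0)
Line 6: ['electric', 'this'] (min_width=13, slack=3)
Line 7: ['box'] (min_width=3, slack=13)

Answer: festival address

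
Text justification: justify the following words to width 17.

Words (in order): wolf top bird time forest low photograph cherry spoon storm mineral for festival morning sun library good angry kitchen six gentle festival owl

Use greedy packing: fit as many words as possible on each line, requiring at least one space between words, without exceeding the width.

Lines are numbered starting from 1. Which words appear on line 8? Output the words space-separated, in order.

Answer: angry kitchen six

Derivation:
Line 1: ['wolf', 'top', 'bird'] (min_width=13, slack=4)
Line 2: ['time', 'forest', 'low'] (min_width=15, slack=2)
Line 3: ['photograph', 'cherry'] (min_width=17, slack=0)
Line 4: ['spoon', 'storm'] (min_width=11, slack=6)
Line 5: ['mineral', 'for'] (min_width=11, slack=6)
Line 6: ['festival', 'morning'] (min_width=16, slack=1)
Line 7: ['sun', 'library', 'good'] (min_width=16, slack=1)
Line 8: ['angry', 'kitchen', 'six'] (min_width=17, slack=0)
Line 9: ['gentle', 'festival'] (min_width=15, slack=2)
Line 10: ['owl'] (min_width=3, slack=14)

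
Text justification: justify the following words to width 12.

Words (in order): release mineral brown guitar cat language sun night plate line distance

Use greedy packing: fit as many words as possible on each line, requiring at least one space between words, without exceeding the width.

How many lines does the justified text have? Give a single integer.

Answer: 7

Derivation:
Line 1: ['release'] (min_width=7, slack=5)
Line 2: ['mineral'] (min_width=7, slack=5)
Line 3: ['brown', 'guitar'] (min_width=12, slack=0)
Line 4: ['cat', 'language'] (min_width=12, slack=0)
Line 5: ['sun', 'night'] (min_width=9, slack=3)
Line 6: ['plate', 'line'] (min_width=10, slack=2)
Line 7: ['distance'] (min_width=8, slack=4)
Total lines: 7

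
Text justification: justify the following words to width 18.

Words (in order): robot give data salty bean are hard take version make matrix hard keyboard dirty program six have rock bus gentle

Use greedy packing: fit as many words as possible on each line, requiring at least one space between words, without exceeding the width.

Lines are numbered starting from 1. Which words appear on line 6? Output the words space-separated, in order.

Line 1: ['robot', 'give', 'data'] (min_width=15, slack=3)
Line 2: ['salty', 'bean', 'are'] (min_width=14, slack=4)
Line 3: ['hard', 'take', 'version'] (min_width=17, slack=1)
Line 4: ['make', 'matrix', 'hard'] (min_width=16, slack=2)
Line 5: ['keyboard', 'dirty'] (min_width=14, slack=4)
Line 6: ['program', 'six', 'have'] (min_width=16, slack=2)
Line 7: ['rock', 'bus', 'gentle'] (min_width=15, slack=3)

Answer: program six have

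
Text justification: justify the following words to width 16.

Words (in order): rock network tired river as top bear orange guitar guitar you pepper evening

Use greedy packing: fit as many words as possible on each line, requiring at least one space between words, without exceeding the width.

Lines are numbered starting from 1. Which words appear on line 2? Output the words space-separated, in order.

Line 1: ['rock', 'network'] (min_width=12, slack=4)
Line 2: ['tired', 'river', 'as'] (min_width=14, slack=2)
Line 3: ['top', 'bear', 'orange'] (min_width=15, slack=1)
Line 4: ['guitar', 'guitar'] (min_width=13, slack=3)
Line 5: ['you', 'pepper'] (min_width=10, slack=6)
Line 6: ['evening'] (min_width=7, slack=9)

Answer: tired river as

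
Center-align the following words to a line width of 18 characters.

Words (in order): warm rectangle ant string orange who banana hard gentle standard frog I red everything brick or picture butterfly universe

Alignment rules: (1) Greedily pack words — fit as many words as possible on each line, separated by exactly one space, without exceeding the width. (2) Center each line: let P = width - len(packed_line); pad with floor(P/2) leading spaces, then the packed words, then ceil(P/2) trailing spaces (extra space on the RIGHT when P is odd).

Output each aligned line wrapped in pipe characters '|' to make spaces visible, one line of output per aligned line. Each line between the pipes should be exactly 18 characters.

Line 1: ['warm', 'rectangle', 'ant'] (min_width=18, slack=0)
Line 2: ['string', 'orange', 'who'] (min_width=17, slack=1)
Line 3: ['banana', 'hard', 'gentle'] (min_width=18, slack=0)
Line 4: ['standard', 'frog', 'I'] (min_width=15, slack=3)
Line 5: ['red', 'everything'] (min_width=14, slack=4)
Line 6: ['brick', 'or', 'picture'] (min_width=16, slack=2)
Line 7: ['butterfly', 'universe'] (min_width=18, slack=0)

Answer: |warm rectangle ant|
|string orange who |
|banana hard gentle|
| standard frog I  |
|  red everything  |
| brick or picture |
|butterfly universe|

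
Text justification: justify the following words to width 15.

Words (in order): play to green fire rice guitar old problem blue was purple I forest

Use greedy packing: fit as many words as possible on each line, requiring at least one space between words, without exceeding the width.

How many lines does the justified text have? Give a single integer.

Line 1: ['play', 'to', 'green'] (min_width=13, slack=2)
Line 2: ['fire', 'rice'] (min_width=9, slack=6)
Line 3: ['guitar', 'old'] (min_width=10, slack=5)
Line 4: ['problem', 'blue'] (min_width=12, slack=3)
Line 5: ['was', 'purple', 'I'] (min_width=12, slack=3)
Line 6: ['forest'] (min_width=6, slack=9)
Total lines: 6

Answer: 6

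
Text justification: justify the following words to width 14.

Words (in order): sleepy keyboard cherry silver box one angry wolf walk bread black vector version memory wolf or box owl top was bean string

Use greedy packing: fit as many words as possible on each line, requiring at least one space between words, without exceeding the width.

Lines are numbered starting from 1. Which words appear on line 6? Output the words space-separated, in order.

Line 1: ['sleepy'] (min_width=6, slack=8)
Line 2: ['keyboard'] (min_width=8, slack=6)
Line 3: ['cherry', 'silver'] (min_width=13, slack=1)
Line 4: ['box', 'one', 'angry'] (min_width=13, slack=1)
Line 5: ['wolf', 'walk'] (min_width=9, slack=5)
Line 6: ['bread', 'black'] (min_width=11, slack=3)
Line 7: ['vector', 'version'] (min_width=14, slack=0)
Line 8: ['memory', 'wolf', 'or'] (min_width=14, slack=0)
Line 9: ['box', 'owl', 'top'] (min_width=11, slack=3)
Line 10: ['was', 'bean'] (min_width=8, slack=6)
Line 11: ['string'] (min_width=6, slack=8)

Answer: bread black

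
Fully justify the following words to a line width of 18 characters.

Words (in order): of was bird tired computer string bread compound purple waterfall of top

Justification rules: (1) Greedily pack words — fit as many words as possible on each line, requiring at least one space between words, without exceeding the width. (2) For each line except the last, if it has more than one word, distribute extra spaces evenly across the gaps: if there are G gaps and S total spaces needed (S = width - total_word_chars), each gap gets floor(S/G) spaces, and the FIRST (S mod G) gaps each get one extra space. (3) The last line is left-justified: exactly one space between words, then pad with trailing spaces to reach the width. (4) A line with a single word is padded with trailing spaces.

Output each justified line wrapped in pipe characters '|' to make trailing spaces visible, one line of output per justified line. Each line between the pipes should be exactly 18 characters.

Line 1: ['of', 'was', 'bird', 'tired'] (min_width=17, slack=1)
Line 2: ['computer', 'string'] (min_width=15, slack=3)
Line 3: ['bread', 'compound'] (min_width=14, slack=4)
Line 4: ['purple', 'waterfall'] (min_width=16, slack=2)
Line 5: ['of', 'top'] (min_width=6, slack=12)

Answer: |of  was bird tired|
|computer    string|
|bread     compound|
|purple   waterfall|
|of top            |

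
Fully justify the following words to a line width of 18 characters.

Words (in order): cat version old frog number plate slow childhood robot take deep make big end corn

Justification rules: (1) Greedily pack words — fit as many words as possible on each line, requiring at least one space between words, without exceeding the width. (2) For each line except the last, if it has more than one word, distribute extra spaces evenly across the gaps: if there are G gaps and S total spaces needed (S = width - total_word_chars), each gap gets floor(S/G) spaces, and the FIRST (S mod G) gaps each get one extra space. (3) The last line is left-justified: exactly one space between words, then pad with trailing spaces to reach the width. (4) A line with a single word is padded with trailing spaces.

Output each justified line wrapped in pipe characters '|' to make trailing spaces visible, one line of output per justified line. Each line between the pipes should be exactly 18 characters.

Answer: |cat   version  old|
|frog  number plate|
|slow     childhood|
|robot   take  deep|
|make big end corn |

Derivation:
Line 1: ['cat', 'version', 'old'] (min_width=15, slack=3)
Line 2: ['frog', 'number', 'plate'] (min_width=17, slack=1)
Line 3: ['slow', 'childhood'] (min_width=14, slack=4)
Line 4: ['robot', 'take', 'deep'] (min_width=15, slack=3)
Line 5: ['make', 'big', 'end', 'corn'] (min_width=17, slack=1)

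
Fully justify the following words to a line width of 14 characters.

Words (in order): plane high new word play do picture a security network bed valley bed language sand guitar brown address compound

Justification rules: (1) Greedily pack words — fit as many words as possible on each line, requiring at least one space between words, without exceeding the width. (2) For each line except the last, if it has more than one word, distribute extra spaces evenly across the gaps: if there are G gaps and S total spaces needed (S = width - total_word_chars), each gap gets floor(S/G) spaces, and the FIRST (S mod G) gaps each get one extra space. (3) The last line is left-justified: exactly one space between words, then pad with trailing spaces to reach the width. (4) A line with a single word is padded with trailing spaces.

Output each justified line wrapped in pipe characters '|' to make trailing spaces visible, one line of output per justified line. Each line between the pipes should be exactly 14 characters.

Answer: |plane high new|
|word  play  do|
|picture      a|
|security      |
|network    bed|
|valley     bed|
|language  sand|
|guitar   brown|
|address       |
|compound      |

Derivation:
Line 1: ['plane', 'high', 'new'] (min_width=14, slack=0)
Line 2: ['word', 'play', 'do'] (min_width=12, slack=2)
Line 3: ['picture', 'a'] (min_width=9, slack=5)
Line 4: ['security'] (min_width=8, slack=6)
Line 5: ['network', 'bed'] (min_width=11, slack=3)
Line 6: ['valley', 'bed'] (min_width=10, slack=4)
Line 7: ['language', 'sand'] (min_width=13, slack=1)
Line 8: ['guitar', 'brown'] (min_width=12, slack=2)
Line 9: ['address'] (min_width=7, slack=7)
Line 10: ['compound'] (min_width=8, slack=6)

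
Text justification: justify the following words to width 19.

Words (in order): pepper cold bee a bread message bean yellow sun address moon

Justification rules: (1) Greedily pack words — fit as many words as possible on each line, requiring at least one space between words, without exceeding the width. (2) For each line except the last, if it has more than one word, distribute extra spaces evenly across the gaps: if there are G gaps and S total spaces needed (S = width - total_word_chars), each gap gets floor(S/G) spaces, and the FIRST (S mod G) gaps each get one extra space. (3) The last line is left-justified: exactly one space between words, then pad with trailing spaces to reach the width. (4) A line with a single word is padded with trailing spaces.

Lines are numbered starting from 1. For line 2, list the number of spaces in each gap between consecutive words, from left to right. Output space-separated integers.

Line 1: ['pepper', 'cold', 'bee', 'a'] (min_width=17, slack=2)
Line 2: ['bread', 'message', 'bean'] (min_width=18, slack=1)
Line 3: ['yellow', 'sun', 'address'] (min_width=18, slack=1)
Line 4: ['moon'] (min_width=4, slack=15)

Answer: 2 1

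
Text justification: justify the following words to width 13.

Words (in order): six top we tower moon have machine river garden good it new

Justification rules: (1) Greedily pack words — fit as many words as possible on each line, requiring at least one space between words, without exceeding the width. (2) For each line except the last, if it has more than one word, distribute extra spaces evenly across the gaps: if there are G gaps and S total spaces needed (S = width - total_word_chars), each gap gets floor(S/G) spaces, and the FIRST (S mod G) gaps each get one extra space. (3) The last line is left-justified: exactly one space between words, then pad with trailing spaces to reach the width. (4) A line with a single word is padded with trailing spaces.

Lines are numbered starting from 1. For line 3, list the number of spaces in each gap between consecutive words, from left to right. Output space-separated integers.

Line 1: ['six', 'top', 'we'] (min_width=10, slack=3)
Line 2: ['tower', 'moon'] (min_width=10, slack=3)
Line 3: ['have', 'machine'] (min_width=12, slack=1)
Line 4: ['river', 'garden'] (min_width=12, slack=1)
Line 5: ['good', 'it', 'new'] (min_width=11, slack=2)

Answer: 2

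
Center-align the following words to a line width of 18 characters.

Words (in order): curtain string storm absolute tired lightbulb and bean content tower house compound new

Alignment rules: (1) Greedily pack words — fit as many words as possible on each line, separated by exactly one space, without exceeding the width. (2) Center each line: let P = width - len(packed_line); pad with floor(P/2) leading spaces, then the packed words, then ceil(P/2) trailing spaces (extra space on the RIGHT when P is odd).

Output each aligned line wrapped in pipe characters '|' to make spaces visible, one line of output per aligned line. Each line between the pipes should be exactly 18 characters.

Answer: |  curtain string  |
|  storm absolute  |
| tired lightbulb  |
| and bean content |
|   tower house    |
|   compound new   |

Derivation:
Line 1: ['curtain', 'string'] (min_width=14, slack=4)
Line 2: ['storm', 'absolute'] (min_width=14, slack=4)
Line 3: ['tired', 'lightbulb'] (min_width=15, slack=3)
Line 4: ['and', 'bean', 'content'] (min_width=16, slack=2)
Line 5: ['tower', 'house'] (min_width=11, slack=7)
Line 6: ['compound', 'new'] (min_width=12, slack=6)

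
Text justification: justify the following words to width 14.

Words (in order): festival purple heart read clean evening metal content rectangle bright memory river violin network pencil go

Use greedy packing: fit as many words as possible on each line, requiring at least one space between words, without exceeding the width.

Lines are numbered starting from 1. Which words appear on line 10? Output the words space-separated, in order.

Line 1: ['festival'] (min_width=8, slack=6)
Line 2: ['purple', 'heart'] (min_width=12, slack=2)
Line 3: ['read', 'clean'] (min_width=10, slack=4)
Line 4: ['evening', 'metal'] (min_width=13, slack=1)
Line 5: ['content'] (min_width=7, slack=7)
Line 6: ['rectangle'] (min_width=9, slack=5)
Line 7: ['bright', 'memory'] (min_width=13, slack=1)
Line 8: ['river', 'violin'] (min_width=12, slack=2)
Line 9: ['network', 'pencil'] (min_width=14, slack=0)
Line 10: ['go'] (min_width=2, slack=12)

Answer: go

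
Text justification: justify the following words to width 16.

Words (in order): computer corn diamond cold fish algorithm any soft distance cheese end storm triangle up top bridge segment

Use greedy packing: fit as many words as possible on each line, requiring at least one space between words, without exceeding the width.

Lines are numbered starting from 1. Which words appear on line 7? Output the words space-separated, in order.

Line 1: ['computer', 'corn'] (min_width=13, slack=3)
Line 2: ['diamond', 'cold'] (min_width=12, slack=4)
Line 3: ['fish', 'algorithm'] (min_width=14, slack=2)
Line 4: ['any', 'soft'] (min_width=8, slack=8)
Line 5: ['distance', 'cheese'] (min_width=15, slack=1)
Line 6: ['end', 'storm'] (min_width=9, slack=7)
Line 7: ['triangle', 'up', 'top'] (min_width=15, slack=1)
Line 8: ['bridge', 'segment'] (min_width=14, slack=2)

Answer: triangle up top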